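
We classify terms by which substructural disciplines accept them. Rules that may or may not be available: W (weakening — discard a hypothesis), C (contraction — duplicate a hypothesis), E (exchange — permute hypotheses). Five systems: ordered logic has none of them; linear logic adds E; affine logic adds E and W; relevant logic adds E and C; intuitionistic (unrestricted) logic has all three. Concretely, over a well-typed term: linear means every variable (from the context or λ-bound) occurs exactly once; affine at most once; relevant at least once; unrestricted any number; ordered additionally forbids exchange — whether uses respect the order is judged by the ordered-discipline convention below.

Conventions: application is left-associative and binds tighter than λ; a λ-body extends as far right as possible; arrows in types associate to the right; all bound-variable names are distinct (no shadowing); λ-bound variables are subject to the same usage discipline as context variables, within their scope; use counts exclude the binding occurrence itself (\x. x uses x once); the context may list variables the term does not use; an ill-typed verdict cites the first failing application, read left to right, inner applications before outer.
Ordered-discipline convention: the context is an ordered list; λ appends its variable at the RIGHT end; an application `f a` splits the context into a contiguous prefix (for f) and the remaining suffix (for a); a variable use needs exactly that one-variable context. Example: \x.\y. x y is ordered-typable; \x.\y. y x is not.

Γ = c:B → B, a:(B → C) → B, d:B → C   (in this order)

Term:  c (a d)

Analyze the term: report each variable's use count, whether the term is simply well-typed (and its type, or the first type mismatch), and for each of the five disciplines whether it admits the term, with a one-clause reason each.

usage: c: 1; a: 1; d: 1
use order (left to right): c, a, d
typing: the term checks, with type B
ordered: ✓, c, a, d once each; derivable with no W/C/E
linear: ✓, exactly-once usage across c, a, d
affine: ✓, c, a, d: no repeats, contraction unneeded
relevant: ✓, c, a, d: all used, weakening unneeded
unrestricted: ✓, typability at B is all that's needed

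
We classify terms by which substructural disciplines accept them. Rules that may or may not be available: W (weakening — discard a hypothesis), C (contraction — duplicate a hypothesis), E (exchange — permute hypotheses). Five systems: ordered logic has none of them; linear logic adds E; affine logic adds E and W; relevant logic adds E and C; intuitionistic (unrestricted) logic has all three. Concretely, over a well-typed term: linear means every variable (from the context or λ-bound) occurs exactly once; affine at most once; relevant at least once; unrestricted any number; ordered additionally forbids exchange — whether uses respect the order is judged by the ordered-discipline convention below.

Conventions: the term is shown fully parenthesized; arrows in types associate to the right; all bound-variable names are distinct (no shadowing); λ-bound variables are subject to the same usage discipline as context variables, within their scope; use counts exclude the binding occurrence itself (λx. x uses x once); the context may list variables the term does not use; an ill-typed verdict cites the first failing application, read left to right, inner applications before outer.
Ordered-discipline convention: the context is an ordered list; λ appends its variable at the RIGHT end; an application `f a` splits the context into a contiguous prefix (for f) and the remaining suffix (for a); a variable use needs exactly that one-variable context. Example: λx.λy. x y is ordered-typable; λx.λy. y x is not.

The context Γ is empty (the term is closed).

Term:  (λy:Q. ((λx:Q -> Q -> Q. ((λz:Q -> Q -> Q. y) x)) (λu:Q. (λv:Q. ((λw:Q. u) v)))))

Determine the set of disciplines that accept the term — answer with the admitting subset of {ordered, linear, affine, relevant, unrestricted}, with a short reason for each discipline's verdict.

admitted in: affine, unrestricted
usage: y [bound]=1, x [bound]=1, z [bound]=0, u [bound]=1, v [bound]=1, w [bound]=0
order of uses: y, x, u, v
typing: the term checks, with type Q -> Q
ordered: ✗ — z, w left unused
linear: ✗ — z, w left unused
affine: ✓ — at most one use each (y, x, z, u, v, w)
relevant: ✗ — z, w left unused
unrestricted: ✓ — well-typed at Q -> Q; no restrictions here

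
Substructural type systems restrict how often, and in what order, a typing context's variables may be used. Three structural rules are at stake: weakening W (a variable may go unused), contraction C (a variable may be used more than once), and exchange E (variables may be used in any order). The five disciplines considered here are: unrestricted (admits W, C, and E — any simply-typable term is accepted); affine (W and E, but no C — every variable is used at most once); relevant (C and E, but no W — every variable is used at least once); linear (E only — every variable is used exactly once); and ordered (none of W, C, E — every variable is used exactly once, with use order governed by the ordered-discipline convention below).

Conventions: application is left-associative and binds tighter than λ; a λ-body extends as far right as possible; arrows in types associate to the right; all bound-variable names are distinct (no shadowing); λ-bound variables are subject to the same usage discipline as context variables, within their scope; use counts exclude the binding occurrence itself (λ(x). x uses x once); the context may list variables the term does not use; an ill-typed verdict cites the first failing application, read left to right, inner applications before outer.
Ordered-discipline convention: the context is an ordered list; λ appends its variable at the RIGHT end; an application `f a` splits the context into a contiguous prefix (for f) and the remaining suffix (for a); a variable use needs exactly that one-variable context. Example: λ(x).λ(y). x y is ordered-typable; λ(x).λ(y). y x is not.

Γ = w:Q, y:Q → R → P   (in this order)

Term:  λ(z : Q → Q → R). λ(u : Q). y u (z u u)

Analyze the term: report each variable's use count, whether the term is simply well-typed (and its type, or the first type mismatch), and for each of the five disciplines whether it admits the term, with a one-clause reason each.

variable uses: w=0; y=1; z [bound]=1; u [bound]=3
order of uses: y, u, z, u, u
typing: the term checks, with type (Q → Q → R) → Q → P
ordered ✗ (needs contraction — u ×3; unused: w — weakening required)
linear ✗ (needs contraction — u ×3; unused: w — weakening required)
affine ✗ (needs contraction — u ×3)
relevant ✗ (unused: w — weakening required)
unrestricted ✓ (simply typable at (Q → Q → R) → Q → P; W, C, E all held)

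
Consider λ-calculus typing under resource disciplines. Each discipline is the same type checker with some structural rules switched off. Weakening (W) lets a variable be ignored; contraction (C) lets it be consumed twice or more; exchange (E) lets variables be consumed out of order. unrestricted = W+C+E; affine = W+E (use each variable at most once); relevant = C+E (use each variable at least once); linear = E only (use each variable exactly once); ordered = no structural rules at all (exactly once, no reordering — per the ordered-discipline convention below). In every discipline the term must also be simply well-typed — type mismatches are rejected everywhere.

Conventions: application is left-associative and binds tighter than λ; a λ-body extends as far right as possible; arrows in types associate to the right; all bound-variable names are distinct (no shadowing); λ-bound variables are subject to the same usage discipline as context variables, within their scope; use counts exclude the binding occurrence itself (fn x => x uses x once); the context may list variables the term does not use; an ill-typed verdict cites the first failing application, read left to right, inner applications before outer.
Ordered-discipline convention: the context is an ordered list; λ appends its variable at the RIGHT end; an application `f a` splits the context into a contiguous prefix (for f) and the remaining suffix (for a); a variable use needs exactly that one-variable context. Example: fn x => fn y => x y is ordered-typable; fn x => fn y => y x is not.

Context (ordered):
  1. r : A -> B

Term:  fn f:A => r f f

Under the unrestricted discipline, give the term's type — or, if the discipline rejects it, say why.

not well-typed under unrestricted — not simply typable
counts: r: 1, f (λ-bound): 2
order of uses: r, f, f
typing: ill-typed: non-function type B applied to an argument
across the five disciplines: ordered ✗, linear ✗, affine ✗, relevant ✗, unrestricted ✗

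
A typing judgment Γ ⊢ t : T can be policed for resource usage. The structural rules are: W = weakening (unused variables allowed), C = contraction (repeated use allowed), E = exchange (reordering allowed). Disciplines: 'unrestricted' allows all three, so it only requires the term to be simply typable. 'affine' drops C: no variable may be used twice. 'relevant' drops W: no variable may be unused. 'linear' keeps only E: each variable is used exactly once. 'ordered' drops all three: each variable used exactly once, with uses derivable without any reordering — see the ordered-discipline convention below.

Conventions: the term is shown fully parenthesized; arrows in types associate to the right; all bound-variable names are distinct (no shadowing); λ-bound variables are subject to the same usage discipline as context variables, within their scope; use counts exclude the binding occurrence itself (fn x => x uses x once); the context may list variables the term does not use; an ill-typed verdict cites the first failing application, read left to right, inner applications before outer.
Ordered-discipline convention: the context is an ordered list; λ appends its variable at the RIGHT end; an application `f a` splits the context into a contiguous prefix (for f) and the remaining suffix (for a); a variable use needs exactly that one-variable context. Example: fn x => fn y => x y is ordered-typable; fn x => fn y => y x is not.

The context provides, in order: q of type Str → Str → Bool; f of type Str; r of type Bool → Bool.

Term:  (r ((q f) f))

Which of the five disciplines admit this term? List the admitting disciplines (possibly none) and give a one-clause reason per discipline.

admitted in: relevant, unrestricted
variable uses: q=1, f=2, r=1
order of uses: r, q, f, f
typing: the term checks, with type Bool
ordered ✗ (f ×2 used more than once (contraction))
linear ✗ (f ×2 used more than once (contraction))
affine ✗ (f ×2 used more than once (contraction))
relevant ✓ (every one of q, f, r appears)
unrestricted ✓ (typability at Bool is all that's needed)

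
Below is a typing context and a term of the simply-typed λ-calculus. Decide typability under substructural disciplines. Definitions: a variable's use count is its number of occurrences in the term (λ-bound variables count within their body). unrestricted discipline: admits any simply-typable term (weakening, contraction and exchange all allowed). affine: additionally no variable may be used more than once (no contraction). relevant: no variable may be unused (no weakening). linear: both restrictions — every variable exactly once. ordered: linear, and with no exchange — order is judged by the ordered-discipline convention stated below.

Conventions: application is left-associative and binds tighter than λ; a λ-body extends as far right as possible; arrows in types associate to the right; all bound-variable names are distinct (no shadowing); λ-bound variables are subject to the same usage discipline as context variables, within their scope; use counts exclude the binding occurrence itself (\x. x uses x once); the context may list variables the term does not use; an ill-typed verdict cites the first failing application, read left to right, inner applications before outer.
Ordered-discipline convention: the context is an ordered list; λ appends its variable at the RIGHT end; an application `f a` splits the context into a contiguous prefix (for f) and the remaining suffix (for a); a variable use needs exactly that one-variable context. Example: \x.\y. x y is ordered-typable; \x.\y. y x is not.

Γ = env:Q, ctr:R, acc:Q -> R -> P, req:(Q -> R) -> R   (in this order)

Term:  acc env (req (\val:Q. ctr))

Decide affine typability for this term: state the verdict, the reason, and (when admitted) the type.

yes — no duplicate uses among env, ctr, acc, req, val; term : P
usage: env: 1; ctr: 1; acc: 1; req: 1; val [bound]: 0
uses in reading order: acc, env, req, ctr
typing: well-typed — term : P
per-discipline verdicts: ordered ✗; linear ✗; affine ✓; relevant ✗; unrestricted ✓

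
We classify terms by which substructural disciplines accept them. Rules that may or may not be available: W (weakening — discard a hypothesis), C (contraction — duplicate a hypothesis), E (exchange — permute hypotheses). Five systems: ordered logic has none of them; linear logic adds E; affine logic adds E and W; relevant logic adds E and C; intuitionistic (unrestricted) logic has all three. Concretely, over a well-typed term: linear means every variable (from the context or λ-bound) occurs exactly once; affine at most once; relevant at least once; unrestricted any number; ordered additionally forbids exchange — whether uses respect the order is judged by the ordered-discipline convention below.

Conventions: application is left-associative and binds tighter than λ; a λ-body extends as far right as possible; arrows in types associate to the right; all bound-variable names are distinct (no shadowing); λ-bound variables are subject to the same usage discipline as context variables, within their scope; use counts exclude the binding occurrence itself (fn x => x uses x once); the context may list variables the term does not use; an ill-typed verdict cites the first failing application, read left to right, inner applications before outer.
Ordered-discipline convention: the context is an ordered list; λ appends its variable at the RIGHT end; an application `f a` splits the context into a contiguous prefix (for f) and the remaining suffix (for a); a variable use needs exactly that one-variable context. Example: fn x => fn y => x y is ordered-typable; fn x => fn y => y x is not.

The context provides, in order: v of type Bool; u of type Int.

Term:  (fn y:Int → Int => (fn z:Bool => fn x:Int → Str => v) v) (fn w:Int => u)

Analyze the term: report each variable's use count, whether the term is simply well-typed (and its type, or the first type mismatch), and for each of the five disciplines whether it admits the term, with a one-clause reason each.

variable uses: v ×2; u ×1; y (λ-bound) ×0; z (λ-bound) ×0; x (λ-bound) ×0; w (λ-bound) ×0
use order (left to right): v, v, u
typing: well-typed — term : (Int → Str) → Bool
ordered ✗ (uses contraction: v ×2; needs weakening: y, z, x, w unused)
linear ✗ (uses contraction: v ×2; needs weakening: y, z, x, w unused)
affine ✗ (uses contraction: v ×2)
relevant ✗ (needs weakening: y, z, x, w unused)
unrestricted ✓ (simply typable at (Int → Str) → Bool; W, C, E all held)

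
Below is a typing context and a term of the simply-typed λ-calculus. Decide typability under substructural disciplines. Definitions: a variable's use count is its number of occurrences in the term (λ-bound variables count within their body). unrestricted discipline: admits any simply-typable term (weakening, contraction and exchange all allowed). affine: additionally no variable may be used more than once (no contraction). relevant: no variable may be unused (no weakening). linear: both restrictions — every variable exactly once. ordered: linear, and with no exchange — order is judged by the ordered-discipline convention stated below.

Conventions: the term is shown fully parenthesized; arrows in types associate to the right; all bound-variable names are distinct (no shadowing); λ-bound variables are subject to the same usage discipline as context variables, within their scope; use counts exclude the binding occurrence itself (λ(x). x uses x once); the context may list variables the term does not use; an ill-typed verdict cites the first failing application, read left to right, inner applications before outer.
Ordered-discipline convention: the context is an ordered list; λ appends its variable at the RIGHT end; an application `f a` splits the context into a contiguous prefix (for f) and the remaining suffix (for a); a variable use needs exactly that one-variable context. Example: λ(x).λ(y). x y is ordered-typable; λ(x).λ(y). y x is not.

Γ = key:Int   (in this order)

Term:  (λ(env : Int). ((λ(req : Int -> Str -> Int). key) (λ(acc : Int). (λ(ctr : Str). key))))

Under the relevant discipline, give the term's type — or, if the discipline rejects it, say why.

not well-typed under relevant — unused: env, req, acc, ctr — weakening required
use counts: key: 2×, env (λ-bound): 0×, req (λ-bound): 0×, acc (λ-bound): 0×, ctr (λ-bound): 0×
order of uses: key, key
typing: well-typed — term : Int -> Int
all disciplines: ordered ✗, linear ✗, affine ✗, relevant ✗, unrestricted ✓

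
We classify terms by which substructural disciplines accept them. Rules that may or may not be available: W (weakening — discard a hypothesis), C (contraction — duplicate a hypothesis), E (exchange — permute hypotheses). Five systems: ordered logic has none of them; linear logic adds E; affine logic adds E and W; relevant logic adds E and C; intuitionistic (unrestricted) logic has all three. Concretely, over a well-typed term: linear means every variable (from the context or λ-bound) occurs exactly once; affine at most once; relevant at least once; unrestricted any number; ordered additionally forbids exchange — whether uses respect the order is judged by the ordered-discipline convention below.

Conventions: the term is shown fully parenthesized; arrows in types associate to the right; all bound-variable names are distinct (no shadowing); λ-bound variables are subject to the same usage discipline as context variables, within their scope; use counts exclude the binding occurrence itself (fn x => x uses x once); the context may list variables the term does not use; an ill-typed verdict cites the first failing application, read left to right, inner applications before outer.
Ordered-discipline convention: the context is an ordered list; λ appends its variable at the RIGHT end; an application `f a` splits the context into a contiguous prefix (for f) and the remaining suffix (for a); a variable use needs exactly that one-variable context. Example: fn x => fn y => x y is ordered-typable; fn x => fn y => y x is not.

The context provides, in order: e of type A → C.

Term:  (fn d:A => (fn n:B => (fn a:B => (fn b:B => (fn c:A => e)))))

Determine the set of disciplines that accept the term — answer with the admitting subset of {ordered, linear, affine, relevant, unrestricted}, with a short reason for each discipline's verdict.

accepted by: affine, unrestricted
variable uses: e=1, d (bound)=0, n (bound)=0, a (bound)=0, b (bound)=0, c (bound)=0
left-to-right use order: e
typing: ✓ — A → B → B → B → A → A → C
ordered: ✗, needs weakening: d, n, a, b, c unused
linear: ✗, needs weakening: d, n, a, b, c unused
affine: ✓, none of e, d, n, a, b, c used more than once
relevant: ✗, needs weakening: d, n, a, b, c unused
unrestricted: ✓, typability at A → B → B → B → A → A → C is all that's needed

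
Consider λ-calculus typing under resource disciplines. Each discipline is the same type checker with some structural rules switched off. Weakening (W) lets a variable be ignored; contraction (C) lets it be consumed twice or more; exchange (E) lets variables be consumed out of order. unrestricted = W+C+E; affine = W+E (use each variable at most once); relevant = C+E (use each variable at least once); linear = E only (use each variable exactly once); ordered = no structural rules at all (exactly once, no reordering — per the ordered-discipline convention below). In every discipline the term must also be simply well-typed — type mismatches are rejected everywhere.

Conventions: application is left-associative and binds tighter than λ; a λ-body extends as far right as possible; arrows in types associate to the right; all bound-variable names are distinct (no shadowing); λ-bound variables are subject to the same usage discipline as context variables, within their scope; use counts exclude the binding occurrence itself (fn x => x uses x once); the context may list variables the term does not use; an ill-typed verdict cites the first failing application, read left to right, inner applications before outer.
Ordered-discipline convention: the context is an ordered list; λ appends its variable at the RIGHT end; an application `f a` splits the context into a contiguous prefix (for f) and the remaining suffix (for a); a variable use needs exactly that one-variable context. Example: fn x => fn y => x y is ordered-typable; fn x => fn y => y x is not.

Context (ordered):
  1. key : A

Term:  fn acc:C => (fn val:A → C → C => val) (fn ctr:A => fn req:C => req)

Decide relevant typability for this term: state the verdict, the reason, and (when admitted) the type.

no — key, acc, ctr never used (weakening)
use counts: key=0; acc [bound]=0; val [bound]=1; ctr [bound]=0; req [bound]=1
uses in reading order: val, req
typing: well-typed at C → A → C → C
across the five disciplines: ordered ✗ | linear ✗ | affine ✓ | relevant ✗ | unrestricted ✓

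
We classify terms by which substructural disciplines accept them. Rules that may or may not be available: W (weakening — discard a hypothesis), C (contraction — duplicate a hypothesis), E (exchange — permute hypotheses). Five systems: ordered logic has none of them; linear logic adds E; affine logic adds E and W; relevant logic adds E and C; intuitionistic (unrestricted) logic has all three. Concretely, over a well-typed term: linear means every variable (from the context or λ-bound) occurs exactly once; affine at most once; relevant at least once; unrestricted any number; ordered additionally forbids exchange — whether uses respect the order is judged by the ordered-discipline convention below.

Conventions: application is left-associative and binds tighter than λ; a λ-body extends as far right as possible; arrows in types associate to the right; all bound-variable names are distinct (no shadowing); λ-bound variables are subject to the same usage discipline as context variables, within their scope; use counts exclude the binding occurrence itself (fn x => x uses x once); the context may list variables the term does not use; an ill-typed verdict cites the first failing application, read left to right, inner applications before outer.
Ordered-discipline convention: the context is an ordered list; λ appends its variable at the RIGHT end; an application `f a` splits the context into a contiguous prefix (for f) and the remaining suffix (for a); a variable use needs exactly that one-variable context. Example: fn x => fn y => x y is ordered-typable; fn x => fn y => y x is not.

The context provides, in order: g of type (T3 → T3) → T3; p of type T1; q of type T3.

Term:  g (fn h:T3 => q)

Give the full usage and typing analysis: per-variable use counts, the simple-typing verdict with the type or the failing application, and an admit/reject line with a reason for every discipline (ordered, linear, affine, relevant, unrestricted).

usage: g=1, p=0, q=1, h (bound)=0
uses in reading order: g, q
typing: well-typed — term : T3
ordered: ✗ — needs weakening: p, h unused
linear: ✗ — needs weakening: p, h unused
affine: ✓ — g, p, q, h: no repeats, contraction unneeded
relevant: ✗ — needs weakening: p, h unused
unrestricted: ✓ — simply typable at T3; W, C, E all held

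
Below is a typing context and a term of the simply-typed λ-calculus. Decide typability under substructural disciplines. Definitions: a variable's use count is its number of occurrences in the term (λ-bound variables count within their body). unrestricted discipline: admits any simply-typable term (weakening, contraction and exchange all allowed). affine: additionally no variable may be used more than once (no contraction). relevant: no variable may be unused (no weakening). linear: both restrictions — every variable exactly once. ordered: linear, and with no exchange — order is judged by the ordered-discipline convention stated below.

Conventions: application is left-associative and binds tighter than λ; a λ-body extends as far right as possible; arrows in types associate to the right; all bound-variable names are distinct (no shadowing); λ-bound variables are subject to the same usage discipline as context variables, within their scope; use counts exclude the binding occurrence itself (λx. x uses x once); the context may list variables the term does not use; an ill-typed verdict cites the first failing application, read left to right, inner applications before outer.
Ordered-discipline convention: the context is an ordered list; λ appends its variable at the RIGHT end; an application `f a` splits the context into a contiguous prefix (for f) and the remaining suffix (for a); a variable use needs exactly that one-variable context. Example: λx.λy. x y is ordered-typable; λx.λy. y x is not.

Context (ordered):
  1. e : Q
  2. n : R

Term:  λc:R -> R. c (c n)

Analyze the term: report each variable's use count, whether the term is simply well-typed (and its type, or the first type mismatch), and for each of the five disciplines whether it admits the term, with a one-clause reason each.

counts: e=0, n=1, c [bound]=2
use order (left to right): c, c, n
typing: well-typed — term : (R -> R) -> R
ordered: ✗, uses contraction: c ×2; unused: e — weakening required
linear: ✗, uses contraction: c ×2; unused: e — weakening required
affine: ✗, uses contraction: c ×2
relevant: ✗, unused: e — weakening required
unrestricted: ✓, well-typed at (R -> R) -> R; no restrictions here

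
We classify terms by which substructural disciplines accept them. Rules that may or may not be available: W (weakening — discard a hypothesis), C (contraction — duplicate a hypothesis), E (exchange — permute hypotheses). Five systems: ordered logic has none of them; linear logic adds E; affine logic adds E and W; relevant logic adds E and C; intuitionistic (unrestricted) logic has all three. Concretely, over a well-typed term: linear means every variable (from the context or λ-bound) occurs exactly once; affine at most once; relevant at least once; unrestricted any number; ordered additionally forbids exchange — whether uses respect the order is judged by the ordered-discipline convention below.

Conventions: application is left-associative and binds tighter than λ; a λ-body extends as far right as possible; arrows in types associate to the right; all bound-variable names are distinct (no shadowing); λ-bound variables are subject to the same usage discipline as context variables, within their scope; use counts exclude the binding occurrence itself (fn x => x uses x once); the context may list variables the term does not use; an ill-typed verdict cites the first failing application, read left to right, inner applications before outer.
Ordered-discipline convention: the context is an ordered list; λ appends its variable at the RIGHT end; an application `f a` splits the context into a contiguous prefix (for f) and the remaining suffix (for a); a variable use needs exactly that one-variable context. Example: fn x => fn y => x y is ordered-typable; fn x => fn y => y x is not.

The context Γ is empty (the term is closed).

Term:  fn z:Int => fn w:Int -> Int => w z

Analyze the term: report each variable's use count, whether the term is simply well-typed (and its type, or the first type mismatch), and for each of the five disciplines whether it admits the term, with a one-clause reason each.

use counts: z (bound): 1, w (bound): 1
order of uses: w, z
typing: ✓ — Int -> (Int -> Int) -> Int
ordered: ✗, needs exchange: uses follow w, z
linear: ✓, exactly-once usage across z, w
affine: ✓, z, w: no repeats, contraction unneeded
relevant: ✓, every one of z, w appears
unrestricted: ✓, typability at Int -> (Int -> Int) -> Int is all that's needed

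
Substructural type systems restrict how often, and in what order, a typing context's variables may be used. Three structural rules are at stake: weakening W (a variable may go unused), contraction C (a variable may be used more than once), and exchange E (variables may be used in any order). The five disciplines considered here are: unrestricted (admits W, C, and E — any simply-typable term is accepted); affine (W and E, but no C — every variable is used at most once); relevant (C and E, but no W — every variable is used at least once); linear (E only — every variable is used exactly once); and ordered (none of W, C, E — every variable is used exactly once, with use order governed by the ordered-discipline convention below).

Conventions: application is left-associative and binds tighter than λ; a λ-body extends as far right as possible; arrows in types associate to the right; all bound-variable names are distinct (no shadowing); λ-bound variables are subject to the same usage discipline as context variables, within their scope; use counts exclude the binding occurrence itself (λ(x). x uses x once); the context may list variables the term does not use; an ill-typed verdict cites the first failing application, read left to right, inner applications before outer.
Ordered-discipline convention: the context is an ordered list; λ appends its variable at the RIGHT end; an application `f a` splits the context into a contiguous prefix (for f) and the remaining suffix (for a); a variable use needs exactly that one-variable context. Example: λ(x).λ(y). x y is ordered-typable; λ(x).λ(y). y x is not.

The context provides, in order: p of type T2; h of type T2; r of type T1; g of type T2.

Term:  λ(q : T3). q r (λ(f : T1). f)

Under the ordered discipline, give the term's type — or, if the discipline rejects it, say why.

not well-typed under ordered — the type mismatch rejects it
counts: p: 0, h: 0, r: 1, g: 0, q (λ-bound): 1, f (λ-bound): 1
uses in reading order: q, r, f
typing: ill-typed: applying a non-function (T3)
per-discipline verdicts: ordered ✗; linear ✗; affine ✗; relevant ✗; unrestricted ✗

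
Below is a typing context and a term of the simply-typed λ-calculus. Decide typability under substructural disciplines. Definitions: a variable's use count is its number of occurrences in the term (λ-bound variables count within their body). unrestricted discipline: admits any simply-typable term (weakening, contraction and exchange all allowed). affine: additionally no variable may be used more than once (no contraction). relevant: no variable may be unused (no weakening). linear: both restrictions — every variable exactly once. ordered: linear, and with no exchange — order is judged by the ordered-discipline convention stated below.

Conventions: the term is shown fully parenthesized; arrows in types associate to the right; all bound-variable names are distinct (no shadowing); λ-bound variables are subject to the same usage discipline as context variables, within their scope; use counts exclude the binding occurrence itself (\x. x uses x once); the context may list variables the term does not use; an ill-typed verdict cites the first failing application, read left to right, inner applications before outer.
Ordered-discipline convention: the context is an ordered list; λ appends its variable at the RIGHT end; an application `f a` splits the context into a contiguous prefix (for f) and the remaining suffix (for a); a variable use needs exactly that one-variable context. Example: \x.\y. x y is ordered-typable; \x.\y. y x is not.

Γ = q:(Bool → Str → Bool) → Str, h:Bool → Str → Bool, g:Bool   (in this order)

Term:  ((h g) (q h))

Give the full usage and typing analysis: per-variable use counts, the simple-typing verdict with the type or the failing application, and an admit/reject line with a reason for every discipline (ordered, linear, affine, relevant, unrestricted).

usage: q ×1, h ×2, g ×1
order of uses: h, g, q, h
typing: well-typed — term : Bool
ordered: ✗, h ×2 used more than once (contraction)
linear: ✗, h ×2 used more than once (contraction)
affine: ✗, h ×2 used more than once (contraction)
relevant: ✓, none of q, h, g goes unused
unrestricted: ✓, well-typed at Bool; no restrictions here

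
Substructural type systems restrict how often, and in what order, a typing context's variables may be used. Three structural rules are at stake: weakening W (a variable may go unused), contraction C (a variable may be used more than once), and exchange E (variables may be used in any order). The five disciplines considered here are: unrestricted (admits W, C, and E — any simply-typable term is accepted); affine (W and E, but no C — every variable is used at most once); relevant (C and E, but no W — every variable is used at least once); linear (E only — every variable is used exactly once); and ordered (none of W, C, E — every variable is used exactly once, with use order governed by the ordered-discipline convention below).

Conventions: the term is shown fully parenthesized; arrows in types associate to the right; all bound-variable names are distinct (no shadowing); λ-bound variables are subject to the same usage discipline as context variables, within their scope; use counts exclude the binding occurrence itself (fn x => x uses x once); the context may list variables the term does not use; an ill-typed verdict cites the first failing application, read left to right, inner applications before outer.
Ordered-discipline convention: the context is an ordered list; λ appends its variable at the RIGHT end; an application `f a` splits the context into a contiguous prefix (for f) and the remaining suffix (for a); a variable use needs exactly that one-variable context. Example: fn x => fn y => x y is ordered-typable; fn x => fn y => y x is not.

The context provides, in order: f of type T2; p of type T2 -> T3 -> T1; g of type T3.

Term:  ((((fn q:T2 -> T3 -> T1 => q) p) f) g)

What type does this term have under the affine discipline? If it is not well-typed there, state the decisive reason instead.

term : T1
usage: f: 1, p: 1, g: 1, q (bound): 1
uses in reading order: q, p, f, g
typing: the term checks, with type T1
across the five disciplines: ordered ✗ · linear ✓ · affine ✓ · relevant ✓ · unrestricted ✓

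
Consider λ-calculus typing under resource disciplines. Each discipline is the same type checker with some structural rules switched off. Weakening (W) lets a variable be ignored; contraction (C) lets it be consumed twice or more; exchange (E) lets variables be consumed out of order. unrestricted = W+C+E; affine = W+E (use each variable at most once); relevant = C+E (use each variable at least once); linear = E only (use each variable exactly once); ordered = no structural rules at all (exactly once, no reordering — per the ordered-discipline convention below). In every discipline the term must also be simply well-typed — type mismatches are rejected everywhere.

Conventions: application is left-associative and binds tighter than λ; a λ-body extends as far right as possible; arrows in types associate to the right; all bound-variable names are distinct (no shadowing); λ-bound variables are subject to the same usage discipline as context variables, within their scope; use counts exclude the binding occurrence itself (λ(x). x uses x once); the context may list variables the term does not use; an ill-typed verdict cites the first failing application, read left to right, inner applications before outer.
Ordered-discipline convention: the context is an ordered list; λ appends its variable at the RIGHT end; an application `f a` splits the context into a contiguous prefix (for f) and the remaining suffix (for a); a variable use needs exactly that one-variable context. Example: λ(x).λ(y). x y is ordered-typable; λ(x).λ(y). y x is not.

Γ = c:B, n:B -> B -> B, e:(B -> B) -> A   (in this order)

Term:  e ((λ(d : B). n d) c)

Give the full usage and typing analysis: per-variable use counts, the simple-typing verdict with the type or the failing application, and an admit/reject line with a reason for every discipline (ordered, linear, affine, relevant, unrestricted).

variable uses: c ×1, n ×1, e ×1, d (λ-bound) ×1
uses in reading order: e, n, d, c
typing: ✓ — A
ordered: ✗ — no ordered split (uses run e, n, d, c)
linear: ✓ — single use per variable (c, n, e, d)
affine: ✓ — no duplicate uses among c, n, e, d
relevant: ✓ — every one of c, n, e, d appears
unrestricted: ✓ — typability at A is all that's needed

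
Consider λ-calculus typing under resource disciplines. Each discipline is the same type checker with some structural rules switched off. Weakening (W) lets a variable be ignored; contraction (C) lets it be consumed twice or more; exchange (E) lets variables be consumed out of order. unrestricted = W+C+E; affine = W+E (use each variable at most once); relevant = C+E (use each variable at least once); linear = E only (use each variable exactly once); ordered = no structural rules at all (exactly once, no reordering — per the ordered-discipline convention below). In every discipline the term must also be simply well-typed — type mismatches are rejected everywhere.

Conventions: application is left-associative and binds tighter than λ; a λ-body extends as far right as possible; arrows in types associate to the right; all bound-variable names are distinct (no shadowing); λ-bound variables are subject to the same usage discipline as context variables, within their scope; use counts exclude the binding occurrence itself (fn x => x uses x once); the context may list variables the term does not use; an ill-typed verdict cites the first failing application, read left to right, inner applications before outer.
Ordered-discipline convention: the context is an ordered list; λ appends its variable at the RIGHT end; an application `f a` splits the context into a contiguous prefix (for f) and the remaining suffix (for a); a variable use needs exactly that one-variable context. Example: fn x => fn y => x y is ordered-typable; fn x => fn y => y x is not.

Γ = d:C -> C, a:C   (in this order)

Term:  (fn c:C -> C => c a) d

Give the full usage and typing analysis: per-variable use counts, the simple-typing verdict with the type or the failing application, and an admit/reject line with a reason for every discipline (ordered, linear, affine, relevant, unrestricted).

counts: d: 1×, a: 1×, c (λ-bound): 1×
uses in reading order: c, a, d
typing: well-typed at C
ordered ✗ (needs exchange: uses follow c, a, d)
linear ✓ (exactly-once usage across d, a, c)
affine ✓ (at most one use each (d, a, c))
relevant ✓ (d, a, c: all used, weakening unneeded)
unrestricted ✓ (well-typed at C; no restrictions here)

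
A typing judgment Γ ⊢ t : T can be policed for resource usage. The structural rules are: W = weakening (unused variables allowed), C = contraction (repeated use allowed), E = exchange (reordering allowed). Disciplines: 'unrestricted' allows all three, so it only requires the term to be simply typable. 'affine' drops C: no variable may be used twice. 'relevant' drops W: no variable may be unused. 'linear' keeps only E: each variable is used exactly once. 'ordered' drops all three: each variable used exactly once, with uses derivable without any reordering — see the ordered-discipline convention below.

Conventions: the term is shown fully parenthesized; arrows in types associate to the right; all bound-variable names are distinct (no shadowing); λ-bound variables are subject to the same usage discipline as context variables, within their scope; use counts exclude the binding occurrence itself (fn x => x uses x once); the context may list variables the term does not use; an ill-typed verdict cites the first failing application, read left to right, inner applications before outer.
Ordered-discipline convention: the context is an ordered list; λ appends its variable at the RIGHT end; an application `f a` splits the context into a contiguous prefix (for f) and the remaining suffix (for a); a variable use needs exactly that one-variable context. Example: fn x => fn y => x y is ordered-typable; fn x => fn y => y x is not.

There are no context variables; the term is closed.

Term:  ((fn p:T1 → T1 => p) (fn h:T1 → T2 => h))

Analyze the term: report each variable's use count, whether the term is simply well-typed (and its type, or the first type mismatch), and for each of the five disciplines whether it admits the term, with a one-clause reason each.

use counts: p (λ-bound)=1; h (λ-bound)=1
use order (left to right): p, h
typing: ill-typed: a function awaiting T1 → T1 gets (T1 → T2) → T1 → T2
ordered: ✗ — fails simple typing
linear: ✗ — a type mismatch blocks all five
affine: ✗ — the type mismatch rejects it
relevant: ✗ — not simply typable
unrestricted: ✗ — fails simple typing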